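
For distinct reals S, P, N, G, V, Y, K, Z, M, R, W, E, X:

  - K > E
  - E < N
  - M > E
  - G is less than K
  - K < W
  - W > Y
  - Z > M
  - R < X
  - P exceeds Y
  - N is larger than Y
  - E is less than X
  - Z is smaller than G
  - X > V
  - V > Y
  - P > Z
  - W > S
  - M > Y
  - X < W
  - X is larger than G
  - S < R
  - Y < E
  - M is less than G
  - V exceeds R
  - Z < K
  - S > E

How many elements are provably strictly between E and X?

6

Chaining upward from E reaches: M, S, R, Z, N, G, V, P, K, W.
Chaining downward from X reaches: Y, M, S, R, Z, G, V.
Strictly between E and X are those in both lists: M, S, R, Z, G, V — 6 elements.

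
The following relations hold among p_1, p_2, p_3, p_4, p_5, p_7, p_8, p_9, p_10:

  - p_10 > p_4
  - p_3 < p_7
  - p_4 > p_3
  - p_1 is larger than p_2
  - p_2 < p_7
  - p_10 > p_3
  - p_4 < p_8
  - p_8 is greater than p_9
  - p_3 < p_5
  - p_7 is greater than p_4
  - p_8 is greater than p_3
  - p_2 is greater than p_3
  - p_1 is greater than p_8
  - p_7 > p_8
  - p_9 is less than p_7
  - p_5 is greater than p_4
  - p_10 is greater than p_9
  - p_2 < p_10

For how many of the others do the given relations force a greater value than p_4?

5

The elements the relations force above p_4 are p_8, p_10, p_1, p_5, p_7 — no chain reaches any other.
That is 5.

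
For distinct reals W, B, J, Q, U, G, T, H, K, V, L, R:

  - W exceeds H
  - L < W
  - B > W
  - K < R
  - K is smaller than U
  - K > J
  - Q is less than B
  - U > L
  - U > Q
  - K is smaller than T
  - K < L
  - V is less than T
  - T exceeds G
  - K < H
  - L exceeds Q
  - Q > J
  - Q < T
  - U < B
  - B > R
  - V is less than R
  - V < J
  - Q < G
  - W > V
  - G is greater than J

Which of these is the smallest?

J is not least since V < J; K is not least since J < K; Q is not least since J < Q; H is not least since K < H; L is not least since K < L; R is not least since V < R; U is not least since Q < U; W is not least since V < W; B is not least since W < B; G is not least since Q < G; T is not least since K < T.
Only V has nothing below it, so V is the smallest.

V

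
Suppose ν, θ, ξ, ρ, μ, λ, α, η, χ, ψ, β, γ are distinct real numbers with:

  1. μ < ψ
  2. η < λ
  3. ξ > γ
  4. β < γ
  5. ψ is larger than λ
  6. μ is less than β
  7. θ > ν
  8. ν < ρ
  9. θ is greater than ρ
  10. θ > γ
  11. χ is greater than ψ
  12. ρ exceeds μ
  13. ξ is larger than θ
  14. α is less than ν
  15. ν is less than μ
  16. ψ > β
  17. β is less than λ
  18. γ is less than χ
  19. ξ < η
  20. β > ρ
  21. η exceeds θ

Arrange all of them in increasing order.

Each adjacent pair is fixed by a given relation: α < ν; ν < μ; μ < ρ; ρ < β; β < γ; γ < θ; θ < ξ; ξ < η; η < λ; λ < ψ; ψ < χ. Chaining them end to end gives the full order.

α < ν < μ < ρ < β < γ < θ < ξ < η < λ < ψ < χ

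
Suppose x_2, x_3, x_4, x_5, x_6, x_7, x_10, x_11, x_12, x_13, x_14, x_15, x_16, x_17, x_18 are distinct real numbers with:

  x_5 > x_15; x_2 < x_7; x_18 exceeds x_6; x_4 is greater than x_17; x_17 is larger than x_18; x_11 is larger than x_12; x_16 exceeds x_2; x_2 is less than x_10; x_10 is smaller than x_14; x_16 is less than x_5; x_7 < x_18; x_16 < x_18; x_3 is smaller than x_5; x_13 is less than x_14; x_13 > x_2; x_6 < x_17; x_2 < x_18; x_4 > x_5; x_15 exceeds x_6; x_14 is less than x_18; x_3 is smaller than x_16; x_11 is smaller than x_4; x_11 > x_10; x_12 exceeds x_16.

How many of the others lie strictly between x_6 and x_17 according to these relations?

1

Chaining upward from x_6 reaches: x_18, x_15, x_5, x_4.
Chaining downward from x_17 reaches: x_3, x_2, x_16, x_7, x_13, x_10, x_14, x_18.
Strictly between x_6 and x_17 are those in both lists: x_18 — 1 element.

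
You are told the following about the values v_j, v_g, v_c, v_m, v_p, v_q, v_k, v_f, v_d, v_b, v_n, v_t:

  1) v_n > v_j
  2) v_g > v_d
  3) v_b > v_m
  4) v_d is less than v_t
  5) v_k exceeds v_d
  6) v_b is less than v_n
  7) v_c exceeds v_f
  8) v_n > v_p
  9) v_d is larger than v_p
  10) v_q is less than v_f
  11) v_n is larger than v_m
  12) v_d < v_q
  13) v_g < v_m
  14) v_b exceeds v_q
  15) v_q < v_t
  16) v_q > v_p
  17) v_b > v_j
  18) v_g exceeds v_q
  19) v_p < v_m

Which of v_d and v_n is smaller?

v_d

v_d < v_q and v_q < v_g give v_d < v_g.
With v_g < v_m: v_d < v_q < v_g < v_m.
Then v_m < v_b extends the chain to v_b.
Then v_b < v_n extends the chain to v_n.
So v_d < v_n; v_d is the smaller of the two.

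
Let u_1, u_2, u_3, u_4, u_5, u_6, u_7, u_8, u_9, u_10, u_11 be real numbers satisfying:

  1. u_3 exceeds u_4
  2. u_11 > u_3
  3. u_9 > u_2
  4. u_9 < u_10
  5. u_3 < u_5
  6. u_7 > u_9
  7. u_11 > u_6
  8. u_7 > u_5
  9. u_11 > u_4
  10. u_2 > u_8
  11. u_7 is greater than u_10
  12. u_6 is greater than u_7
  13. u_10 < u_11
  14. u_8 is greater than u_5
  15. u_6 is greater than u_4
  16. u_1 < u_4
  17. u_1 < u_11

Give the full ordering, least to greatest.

u_1 < u_4 < u_3 < u_5 < u_8 < u_2 < u_9 < u_10 < u_7 < u_6 < u_11

Nothing is placed below u_1, so it is least; from there u_1 < u_4; u_4 < u_3; u_3 < u_5; u_5 < u_8; u_8 < u_2; u_2 < u_9; u_9 < u_10; u_10 < u_7; u_7 < u_6; u_6 < u_11, each given directly.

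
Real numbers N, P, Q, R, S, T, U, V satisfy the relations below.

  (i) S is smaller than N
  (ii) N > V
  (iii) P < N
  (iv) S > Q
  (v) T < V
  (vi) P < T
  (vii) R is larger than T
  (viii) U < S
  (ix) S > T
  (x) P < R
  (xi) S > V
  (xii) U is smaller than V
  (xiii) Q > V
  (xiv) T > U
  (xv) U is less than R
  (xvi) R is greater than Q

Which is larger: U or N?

N

U < T and T < V give U < V.
Then V < Q extends the chain to Q.
With Q < S: U < T < V < Q < S.
Then S < N extends the chain to N.
So U < N; N is the larger of the two.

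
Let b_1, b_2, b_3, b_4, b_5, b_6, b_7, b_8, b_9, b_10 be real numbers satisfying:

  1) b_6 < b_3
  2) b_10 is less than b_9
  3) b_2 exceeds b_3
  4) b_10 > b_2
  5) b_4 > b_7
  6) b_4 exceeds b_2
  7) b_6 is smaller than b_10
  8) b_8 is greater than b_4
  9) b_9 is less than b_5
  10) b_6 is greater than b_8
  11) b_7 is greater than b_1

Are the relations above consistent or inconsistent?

inconsistent

Chaining the given relations yields b_4 < b_8 < b_6 < b_3 < b_2, so b_4 < b_2. But one relation states b_2 < b_4. These cannot both hold.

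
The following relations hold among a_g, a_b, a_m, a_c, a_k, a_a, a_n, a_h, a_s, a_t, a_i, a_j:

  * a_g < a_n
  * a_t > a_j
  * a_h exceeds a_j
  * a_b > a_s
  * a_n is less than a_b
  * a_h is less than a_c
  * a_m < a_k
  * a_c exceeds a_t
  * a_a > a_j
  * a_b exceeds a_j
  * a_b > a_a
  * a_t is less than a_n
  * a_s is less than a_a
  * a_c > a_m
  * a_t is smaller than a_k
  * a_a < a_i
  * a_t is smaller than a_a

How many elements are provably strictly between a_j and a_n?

1

Chaining upward from a_j reaches: a_t, a_h, a_a, a_i, a_b, a_c, a_k.
Chaining downward from a_n reaches: a_t, a_g.
Strictly between a_j and a_n are those in both lists: a_t — 1 element.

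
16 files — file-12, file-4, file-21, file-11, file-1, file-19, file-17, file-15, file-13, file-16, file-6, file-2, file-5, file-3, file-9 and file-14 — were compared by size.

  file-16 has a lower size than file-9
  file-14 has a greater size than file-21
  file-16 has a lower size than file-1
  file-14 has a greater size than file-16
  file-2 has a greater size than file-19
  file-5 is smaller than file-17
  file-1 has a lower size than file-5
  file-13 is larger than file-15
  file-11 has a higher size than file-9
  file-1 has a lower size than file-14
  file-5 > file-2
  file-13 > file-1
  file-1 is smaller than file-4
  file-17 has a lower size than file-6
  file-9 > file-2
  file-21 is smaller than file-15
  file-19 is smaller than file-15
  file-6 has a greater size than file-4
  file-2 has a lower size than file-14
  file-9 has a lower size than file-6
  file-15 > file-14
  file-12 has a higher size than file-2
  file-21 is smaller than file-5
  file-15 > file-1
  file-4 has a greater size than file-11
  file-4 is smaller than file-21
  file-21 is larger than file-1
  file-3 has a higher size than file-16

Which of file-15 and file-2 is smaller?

file-2

file-2 < file-9 and file-9 < file-11 give file-2 < file-11.
With file-11 < file-4: file-2 < file-9 < file-11 < file-4.
Then file-4 < file-21 extends the chain to file-21.
Then file-21 < file-14 extends the chain to file-14.
With file-14 < file-15: file-2 < file-9 < file-11 < file-4 < file-21 < file-14 < file-15.
So file-2 < file-15; file-2 is the smaller of the two.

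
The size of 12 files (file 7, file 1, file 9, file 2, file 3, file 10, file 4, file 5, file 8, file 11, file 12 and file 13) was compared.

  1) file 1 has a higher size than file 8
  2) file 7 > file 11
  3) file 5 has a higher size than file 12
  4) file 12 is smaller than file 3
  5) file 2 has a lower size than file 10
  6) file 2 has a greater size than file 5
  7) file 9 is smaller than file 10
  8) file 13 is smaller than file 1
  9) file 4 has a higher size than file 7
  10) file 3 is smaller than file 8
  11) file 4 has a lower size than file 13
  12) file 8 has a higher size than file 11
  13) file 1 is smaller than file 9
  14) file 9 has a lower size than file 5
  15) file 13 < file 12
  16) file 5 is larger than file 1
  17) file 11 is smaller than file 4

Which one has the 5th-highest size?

file 1

Piecing the relations together gives one ordering: file 11 < file 7 < file 4 < file 13 < file 12 < file 3 < file 8 < file 1 < file 9 < file 5 < file 2 < file 10.
Counting 5 from the largest end gives file 1.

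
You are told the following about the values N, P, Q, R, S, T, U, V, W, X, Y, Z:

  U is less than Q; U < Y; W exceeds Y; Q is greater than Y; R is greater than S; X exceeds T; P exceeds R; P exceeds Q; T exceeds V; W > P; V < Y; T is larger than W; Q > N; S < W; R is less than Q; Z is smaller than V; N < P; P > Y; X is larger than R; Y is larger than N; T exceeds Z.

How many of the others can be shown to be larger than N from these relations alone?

6

Directly above N: Y, Q, P.
One step further: W (4 so far).
One step further: T (5 so far).
One step further: X (6 so far).
Nothing else is reachable above N; 6 in all.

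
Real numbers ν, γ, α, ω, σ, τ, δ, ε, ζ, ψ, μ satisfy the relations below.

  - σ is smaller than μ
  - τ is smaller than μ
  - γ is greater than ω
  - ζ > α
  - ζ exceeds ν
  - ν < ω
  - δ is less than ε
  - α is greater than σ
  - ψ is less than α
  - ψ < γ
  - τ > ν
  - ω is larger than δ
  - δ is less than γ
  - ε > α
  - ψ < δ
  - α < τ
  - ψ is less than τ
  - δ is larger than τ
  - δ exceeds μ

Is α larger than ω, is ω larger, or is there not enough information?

α < τ < μ < δ < ω, by transitivity through τ, μ, δ.
So ω is larger.

ω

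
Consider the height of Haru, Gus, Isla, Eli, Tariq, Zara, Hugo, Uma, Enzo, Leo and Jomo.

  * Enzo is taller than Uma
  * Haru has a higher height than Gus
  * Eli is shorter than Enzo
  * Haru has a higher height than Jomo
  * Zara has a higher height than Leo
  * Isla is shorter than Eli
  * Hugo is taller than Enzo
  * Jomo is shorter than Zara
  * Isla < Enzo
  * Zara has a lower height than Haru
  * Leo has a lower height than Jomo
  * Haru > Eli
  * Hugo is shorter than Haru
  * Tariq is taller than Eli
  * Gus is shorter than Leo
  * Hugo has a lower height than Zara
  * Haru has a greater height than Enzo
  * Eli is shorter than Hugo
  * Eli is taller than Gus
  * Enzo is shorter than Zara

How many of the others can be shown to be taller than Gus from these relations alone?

From Gus the given relations immediately reach Eli, Leo, Haru.
From those, Jomo, Enzo, Hugo, Zara, Tariq — 8 in total.
Nothing else is reachable above Gus; 8 in all.

8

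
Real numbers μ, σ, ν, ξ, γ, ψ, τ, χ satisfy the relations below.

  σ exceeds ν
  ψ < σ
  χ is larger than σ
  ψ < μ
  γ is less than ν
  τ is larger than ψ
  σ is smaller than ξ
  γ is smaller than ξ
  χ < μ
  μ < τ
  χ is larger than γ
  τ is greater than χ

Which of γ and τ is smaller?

γ

The relevant relations are γ < ν; ν < σ; σ < χ; χ < μ; μ < τ.
Together: γ < ν < σ < χ < μ < τ.
So γ < τ; γ is the smaller of the two.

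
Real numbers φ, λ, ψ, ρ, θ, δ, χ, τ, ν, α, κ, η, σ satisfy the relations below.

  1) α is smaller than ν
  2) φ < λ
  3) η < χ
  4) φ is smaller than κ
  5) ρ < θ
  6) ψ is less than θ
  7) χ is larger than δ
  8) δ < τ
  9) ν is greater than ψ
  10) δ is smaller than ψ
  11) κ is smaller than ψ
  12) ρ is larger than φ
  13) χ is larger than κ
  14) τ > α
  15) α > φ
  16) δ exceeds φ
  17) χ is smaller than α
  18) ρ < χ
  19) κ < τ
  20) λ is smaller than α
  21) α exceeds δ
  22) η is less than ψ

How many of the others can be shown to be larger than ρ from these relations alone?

5

Directly above ρ: χ, θ.
One step further: α (3 so far).
One step further: ν, τ (5 so far).
No other element is forced above ρ by the given relations, so the count is 5.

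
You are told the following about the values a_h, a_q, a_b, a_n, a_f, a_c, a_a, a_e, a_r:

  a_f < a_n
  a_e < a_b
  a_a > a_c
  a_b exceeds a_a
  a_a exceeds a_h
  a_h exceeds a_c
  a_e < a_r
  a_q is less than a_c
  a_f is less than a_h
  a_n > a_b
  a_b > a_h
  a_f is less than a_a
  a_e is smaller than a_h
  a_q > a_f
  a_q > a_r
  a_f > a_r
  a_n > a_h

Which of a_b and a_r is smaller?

a_r

a_r < a_f and a_f < a_q give a_r < a_q.
Then a_q < a_c extends the chain to a_c.
With a_c < a_h: a_r < a_f < a_q < a_c < a_h.
With a_h < a_a: a_r < a_f < a_q < a_c < a_h < a_a.
Then a_a < a_b extends the chain to a_b.
So a_r < a_b; a_r is the smaller of the two.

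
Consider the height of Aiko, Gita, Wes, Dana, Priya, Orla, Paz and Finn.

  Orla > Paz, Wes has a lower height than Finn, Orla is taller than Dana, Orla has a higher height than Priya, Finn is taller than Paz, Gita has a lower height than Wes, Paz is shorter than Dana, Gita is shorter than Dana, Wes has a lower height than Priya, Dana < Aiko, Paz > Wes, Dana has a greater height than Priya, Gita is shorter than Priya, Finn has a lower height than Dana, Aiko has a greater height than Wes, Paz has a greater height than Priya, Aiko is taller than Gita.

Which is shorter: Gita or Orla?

Gita

Following the relations from Gita: Gita < Wes < Priya < Paz < Finn < Dana < Orla.
So Gita < Orla; Gita is the shorter of the two.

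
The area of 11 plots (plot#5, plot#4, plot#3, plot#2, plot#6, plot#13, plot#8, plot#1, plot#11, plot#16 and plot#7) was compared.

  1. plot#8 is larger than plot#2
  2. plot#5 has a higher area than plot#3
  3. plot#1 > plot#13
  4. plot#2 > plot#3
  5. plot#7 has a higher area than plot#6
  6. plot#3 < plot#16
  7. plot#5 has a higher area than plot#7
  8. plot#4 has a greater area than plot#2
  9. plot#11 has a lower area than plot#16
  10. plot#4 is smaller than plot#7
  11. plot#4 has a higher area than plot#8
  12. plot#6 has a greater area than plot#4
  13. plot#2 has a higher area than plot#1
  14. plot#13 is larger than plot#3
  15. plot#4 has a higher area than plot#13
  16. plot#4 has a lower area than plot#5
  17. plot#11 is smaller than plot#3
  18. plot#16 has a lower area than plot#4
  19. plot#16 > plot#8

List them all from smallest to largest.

Each adjacent pair is fixed by a given relation: plot#11 < plot#3; plot#3 < plot#13; plot#13 < plot#1; plot#1 < plot#2; plot#2 < plot#8; plot#8 < plot#16; plot#16 < plot#4; plot#4 < plot#6; plot#6 < plot#7; plot#7 < plot#5. Chaining them end to end gives the full order.

plot#11 < plot#3 < plot#13 < plot#1 < plot#2 < plot#8 < plot#16 < plot#4 < plot#6 < plot#7 < plot#5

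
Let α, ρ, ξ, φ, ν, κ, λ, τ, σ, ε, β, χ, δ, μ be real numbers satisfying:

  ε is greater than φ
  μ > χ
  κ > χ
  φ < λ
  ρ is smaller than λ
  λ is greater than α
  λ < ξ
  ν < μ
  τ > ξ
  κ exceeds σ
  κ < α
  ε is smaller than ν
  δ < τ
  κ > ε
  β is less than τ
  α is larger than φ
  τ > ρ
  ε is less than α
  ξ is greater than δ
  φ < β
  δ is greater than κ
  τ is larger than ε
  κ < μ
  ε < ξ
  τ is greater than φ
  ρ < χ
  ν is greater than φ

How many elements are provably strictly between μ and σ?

Chaining upward from σ reaches: κ, α, δ, λ, ξ, τ.
Chaining downward from μ reaches: φ, ρ, ε, χ, ν, κ.
Strictly between σ and μ are those in both lists: κ — 1 element.

1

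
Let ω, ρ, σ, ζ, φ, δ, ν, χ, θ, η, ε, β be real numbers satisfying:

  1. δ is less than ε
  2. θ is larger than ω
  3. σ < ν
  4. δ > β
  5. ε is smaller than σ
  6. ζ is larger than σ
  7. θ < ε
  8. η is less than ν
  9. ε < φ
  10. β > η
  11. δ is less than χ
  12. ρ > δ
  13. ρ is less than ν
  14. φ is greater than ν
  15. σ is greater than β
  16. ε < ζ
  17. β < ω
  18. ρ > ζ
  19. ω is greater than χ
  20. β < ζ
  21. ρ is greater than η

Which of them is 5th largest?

Piecing the relations together gives one ordering: η < β < δ < χ < ω < θ < ε < σ < ζ < ρ < ν < φ.
The 5th largest is σ.

σ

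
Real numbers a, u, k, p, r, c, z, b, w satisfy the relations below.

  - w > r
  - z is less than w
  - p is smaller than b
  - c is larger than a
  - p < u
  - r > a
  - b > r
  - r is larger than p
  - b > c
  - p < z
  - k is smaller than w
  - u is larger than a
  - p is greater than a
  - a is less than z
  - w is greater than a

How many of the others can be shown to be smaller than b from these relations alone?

4

The elements the relations force below b are a, p, r, c — no chain reaches any other.
That is 4.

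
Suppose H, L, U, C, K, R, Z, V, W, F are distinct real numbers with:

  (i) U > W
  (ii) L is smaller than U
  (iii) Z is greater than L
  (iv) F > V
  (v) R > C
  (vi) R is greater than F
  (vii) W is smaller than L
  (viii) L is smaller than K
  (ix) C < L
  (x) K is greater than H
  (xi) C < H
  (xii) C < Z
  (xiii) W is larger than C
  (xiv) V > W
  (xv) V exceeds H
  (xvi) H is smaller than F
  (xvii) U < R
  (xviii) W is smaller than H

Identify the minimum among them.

W is not least since C < W; L is not least since W < L; U is not least since L < U; H is not least since C < H; V is not least since W < V; K is not least since H < K; Z is not least since C < Z; F is not least since V < F; R is not least since C < R.
Only C has nothing below it, so C is the minimum.

C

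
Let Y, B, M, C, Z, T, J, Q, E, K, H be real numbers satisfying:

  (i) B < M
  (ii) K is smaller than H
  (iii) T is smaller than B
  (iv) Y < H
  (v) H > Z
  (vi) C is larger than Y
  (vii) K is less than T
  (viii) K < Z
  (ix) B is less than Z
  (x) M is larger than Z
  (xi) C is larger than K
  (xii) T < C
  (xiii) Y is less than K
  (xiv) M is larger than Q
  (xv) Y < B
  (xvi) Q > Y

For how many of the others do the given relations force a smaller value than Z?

From Z the given relations immediately reach K, B.
From those, Y, T — 4 in total.
No other element is forced below Z by the given relations, so the count is 4.

4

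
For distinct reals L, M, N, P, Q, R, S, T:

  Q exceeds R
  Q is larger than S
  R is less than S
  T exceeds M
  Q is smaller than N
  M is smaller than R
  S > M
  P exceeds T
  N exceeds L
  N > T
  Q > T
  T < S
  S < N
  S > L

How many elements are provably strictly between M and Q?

3

Chaining upward from M reaches: R, T, S, P, N.
Chaining downward from Q reaches: L, R, T, S.
Strictly between M and Q are those in both lists: R, T, S — 3 elements.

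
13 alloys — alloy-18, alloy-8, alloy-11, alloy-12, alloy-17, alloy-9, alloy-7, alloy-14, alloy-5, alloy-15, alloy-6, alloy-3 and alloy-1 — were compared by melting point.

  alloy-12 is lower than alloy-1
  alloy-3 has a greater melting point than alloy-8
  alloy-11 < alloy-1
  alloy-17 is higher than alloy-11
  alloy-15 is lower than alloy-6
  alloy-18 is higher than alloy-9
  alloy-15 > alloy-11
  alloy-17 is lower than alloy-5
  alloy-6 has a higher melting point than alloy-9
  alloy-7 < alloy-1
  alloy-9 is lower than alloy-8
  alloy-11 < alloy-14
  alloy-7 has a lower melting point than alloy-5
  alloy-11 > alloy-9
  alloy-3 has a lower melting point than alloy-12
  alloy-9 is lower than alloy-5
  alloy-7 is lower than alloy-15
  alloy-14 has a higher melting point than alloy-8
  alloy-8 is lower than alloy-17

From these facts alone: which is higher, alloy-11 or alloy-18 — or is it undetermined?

Following every chain through alloy-11: above alloy-11 we get alloy-17, alloy-5, alloy-15, alloy-6, alloy-1, alloy-14; below alloy-11 we get alloy-9.
alloy-18 is not reached, and no chain runs the other way from alloy-18 to alloy-11.
So the given relations leave the order of alloy-11 and alloy-18 undetermined.

undetermined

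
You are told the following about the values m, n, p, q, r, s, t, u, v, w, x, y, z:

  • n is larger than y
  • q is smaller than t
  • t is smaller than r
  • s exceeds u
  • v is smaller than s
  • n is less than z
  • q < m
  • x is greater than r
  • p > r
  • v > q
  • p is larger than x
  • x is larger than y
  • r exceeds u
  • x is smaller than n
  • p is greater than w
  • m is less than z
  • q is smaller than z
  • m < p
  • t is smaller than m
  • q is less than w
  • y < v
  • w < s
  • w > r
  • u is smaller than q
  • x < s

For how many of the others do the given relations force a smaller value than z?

8

The elements the relations force below z are u, q, t, y, r, m, x, n — no chain reaches any other.
That is 8.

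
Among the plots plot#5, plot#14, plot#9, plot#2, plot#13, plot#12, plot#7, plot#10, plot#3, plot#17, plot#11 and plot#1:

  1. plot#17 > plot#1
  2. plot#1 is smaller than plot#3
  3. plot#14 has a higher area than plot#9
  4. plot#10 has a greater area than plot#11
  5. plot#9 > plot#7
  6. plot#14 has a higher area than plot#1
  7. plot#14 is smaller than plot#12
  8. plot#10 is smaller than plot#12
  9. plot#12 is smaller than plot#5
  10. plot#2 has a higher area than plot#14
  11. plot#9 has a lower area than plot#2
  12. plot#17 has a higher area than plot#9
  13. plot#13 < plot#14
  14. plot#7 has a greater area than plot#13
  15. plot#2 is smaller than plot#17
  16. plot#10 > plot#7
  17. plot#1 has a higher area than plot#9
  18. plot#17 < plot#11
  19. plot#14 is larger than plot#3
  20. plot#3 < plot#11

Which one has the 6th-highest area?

plot#2

The consecutive relations fix a unique order: plot#13 < plot#7 < plot#9 < plot#1 < plot#3 < plot#14 < plot#2 < plot#17 < plot#11 < plot#10 < plot#12 < plot#5.
The 6th largest is plot#2.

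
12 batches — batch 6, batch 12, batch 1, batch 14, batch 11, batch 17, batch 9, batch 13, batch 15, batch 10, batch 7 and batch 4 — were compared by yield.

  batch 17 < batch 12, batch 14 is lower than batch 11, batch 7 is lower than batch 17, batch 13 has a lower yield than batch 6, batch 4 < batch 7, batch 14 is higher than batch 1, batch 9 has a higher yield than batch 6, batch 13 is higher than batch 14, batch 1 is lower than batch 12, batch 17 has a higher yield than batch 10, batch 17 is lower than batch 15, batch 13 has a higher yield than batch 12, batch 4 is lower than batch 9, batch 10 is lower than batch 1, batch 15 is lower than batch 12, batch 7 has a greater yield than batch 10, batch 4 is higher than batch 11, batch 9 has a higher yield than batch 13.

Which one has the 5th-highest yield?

batch 15

Chaining the given pairs: batch 10 < batch 1 < batch 14 < batch 11 < batch 4 < batch 7 < batch 17 < batch 15 < batch 12 < batch 13 < batch 6 < batch 9.
The 5th largest is batch 15.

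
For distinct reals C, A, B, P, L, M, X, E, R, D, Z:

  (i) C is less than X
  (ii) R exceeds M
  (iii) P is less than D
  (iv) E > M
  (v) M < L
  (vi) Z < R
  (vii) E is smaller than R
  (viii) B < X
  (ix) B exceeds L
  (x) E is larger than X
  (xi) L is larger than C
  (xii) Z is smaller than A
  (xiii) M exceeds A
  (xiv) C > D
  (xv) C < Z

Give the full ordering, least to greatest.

P < D < C < Z < A < M < L < B < X < E < R

The consecutive links are each given: P < D; D < C; C < Z; Z < A; A < M; M < L; L < B; B < X; X < E; E < R.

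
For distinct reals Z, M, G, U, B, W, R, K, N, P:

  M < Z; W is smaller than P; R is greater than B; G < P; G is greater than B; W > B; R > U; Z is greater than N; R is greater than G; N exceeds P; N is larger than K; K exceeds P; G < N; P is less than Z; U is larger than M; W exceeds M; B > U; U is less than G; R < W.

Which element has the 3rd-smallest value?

B

The consecutive relations fix a unique order: M < U < B < G < R < W < P < K < N < Z.
The 3rd smallest is B.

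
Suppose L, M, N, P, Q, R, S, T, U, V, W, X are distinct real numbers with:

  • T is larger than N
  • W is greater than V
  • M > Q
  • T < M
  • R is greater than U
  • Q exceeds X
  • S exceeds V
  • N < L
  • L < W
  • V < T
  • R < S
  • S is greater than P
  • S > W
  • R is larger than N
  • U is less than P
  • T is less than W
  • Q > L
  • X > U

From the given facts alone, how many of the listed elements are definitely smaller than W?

From W the given relations immediately reach V, T, L.
From those, N — 4 in total.
Nothing else is reachable below W; 4 in all.

4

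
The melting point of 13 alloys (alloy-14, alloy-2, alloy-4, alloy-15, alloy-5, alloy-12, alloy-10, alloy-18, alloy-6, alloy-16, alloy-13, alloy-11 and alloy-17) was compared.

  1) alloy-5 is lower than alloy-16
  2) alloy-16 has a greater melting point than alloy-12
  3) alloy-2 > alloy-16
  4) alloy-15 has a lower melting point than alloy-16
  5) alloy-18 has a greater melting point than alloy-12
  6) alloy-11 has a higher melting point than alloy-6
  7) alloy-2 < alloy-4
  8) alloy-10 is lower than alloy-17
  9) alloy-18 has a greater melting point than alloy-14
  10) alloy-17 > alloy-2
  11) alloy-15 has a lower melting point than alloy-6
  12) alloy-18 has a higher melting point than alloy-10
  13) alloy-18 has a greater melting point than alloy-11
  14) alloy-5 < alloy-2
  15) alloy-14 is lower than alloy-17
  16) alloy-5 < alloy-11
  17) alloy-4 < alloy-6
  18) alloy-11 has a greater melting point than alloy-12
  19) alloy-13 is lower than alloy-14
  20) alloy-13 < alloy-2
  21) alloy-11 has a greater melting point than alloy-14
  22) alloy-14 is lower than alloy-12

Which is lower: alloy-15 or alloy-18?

The relevant relations are alloy-15 < alloy-16; alloy-16 < alloy-2; alloy-2 < alloy-4; alloy-4 < alloy-6; alloy-6 < alloy-11; alloy-11 < alloy-18.
Chaining these gives alloy-15 < alloy-16 < alloy-2 < alloy-4 < alloy-6 < alloy-11 < alloy-18.
So alloy-15 < alloy-18; alloy-15 is the lower of the two.

alloy-15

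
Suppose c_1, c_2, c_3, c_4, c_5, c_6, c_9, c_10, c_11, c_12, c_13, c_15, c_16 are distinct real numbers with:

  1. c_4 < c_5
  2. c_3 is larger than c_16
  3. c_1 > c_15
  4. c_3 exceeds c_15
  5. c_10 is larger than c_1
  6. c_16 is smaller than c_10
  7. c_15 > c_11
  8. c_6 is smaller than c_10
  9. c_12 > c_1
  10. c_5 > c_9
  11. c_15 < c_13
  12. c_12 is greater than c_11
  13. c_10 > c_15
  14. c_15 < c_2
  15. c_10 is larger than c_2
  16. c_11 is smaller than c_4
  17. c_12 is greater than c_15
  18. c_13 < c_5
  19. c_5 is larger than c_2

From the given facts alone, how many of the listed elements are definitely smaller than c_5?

The elements the relations force below c_5 are c_11, c_15, c_2, c_13, c_9, c_4 — no chain reaches any other.
That is 6.

6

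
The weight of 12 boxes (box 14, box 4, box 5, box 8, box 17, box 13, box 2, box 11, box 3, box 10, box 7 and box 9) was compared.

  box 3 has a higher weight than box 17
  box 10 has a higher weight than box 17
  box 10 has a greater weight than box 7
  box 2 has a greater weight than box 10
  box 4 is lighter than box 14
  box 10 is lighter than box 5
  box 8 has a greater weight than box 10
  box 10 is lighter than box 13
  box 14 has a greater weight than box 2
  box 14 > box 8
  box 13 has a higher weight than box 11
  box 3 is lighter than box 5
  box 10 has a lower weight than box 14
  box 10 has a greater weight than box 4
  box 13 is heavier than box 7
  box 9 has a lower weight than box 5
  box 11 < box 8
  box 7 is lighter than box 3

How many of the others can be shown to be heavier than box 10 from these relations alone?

The elements the relations force above box 10 are box 2, box 8, box 13, box 14, box 5 — no chain reaches any other.
That is 5.

5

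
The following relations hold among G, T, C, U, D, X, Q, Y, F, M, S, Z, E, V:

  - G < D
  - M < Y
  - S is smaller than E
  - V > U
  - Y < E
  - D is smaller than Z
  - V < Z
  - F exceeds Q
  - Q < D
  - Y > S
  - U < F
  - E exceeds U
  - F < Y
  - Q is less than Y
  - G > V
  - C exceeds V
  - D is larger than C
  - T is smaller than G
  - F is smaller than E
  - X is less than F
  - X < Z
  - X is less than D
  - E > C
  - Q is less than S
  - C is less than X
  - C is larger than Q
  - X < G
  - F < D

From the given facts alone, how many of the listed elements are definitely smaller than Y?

Directly below Y: M, Q, S, F.
One step further: U, X (6 so far).
One step further: C (7 so far).
One step further: V (8 so far).
No other element is forced below Y by the given relations, so the count is 8.

8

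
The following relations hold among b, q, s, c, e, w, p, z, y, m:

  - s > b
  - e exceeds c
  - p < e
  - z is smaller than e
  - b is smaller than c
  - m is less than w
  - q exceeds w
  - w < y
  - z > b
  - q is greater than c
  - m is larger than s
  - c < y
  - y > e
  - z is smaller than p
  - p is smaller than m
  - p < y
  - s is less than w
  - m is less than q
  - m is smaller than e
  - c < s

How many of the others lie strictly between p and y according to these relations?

3

Chaining upward from p reaches: m, w, e, q.
Chaining downward from y reaches: b, c, s, z, m, w, e.
Strictly between p and y are those in both lists: m, w, e — 3 elements.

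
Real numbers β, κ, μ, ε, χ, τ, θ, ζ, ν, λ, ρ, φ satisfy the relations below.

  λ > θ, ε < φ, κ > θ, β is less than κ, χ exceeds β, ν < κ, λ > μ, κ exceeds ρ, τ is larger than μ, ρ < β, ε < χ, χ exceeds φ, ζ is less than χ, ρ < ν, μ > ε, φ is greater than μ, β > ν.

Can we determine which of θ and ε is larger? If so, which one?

Following every chain through ε: above ε we get μ, φ, τ, λ, χ.
θ is not reached, and no chain runs the other way from θ to ε.
So the given relations leave the order of ε and θ undetermined.

undetermined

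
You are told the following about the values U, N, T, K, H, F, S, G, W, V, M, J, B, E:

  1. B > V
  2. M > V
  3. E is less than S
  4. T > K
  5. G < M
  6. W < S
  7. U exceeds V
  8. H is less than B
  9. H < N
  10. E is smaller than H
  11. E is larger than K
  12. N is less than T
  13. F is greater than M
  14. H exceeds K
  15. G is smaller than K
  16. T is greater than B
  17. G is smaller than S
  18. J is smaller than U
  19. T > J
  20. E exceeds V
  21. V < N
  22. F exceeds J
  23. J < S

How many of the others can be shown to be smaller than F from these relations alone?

4

Directly below F: J, M.
One step further: V, G (4 so far).
Nothing else is reachable below F; 4 in all.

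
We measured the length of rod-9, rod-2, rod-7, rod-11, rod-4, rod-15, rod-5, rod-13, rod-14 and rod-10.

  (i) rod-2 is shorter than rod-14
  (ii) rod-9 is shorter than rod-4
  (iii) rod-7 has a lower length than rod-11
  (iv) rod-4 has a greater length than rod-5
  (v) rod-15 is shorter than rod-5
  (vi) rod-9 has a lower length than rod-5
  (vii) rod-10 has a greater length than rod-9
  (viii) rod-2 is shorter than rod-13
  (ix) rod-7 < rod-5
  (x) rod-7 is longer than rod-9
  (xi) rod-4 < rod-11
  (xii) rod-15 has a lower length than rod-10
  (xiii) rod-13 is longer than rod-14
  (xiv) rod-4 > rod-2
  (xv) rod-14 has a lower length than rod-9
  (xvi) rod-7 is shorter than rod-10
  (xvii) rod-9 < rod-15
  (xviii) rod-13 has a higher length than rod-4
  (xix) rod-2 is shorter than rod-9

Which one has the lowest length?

Chaining upward from rod-2: directly above it, rod-14, rod-9, rod-4, rod-13; then rod-7, rod-15, rod-5, rod-11, rod-10.
That covers every other element, and nothing is given below rod-2, so rod-2 is the lowest length.

rod-2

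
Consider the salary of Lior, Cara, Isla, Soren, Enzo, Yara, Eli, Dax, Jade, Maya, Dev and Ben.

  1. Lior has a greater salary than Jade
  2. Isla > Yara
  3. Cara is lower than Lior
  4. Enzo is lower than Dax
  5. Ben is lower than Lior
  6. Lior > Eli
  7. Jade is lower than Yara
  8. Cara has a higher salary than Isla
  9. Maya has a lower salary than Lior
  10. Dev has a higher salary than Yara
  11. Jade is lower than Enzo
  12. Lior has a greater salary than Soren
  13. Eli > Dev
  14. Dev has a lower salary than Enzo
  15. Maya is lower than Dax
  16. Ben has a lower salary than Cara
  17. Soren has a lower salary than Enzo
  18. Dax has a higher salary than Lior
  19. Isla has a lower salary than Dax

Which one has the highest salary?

Dax

Jade is not greatest since Jade < Yara; Soren is not greatest since Soren < Enzo; Yara is not greatest since Yara < Isla; Maya is not greatest since Maya < Lior; Ben is not greatest since Ben < Cara; Isla is not greatest since Isla < Dax; Dev is not greatest since Dev < Enzo; Enzo is not greatest since Enzo < Dax; Cara is not greatest since Cara < Lior; Eli is not greatest since Eli < Lior; Lior is not greatest since Lior < Dax.
Only Dax has nothing above it, so Dax is the highest salary.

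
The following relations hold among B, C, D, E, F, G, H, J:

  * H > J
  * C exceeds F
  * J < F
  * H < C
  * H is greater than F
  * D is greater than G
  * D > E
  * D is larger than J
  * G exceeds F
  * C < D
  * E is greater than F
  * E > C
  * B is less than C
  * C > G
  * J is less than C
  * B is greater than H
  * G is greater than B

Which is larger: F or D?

F < H < B < G < C < E < D, by transitivity through H, B, G, C, E.
So F < D; D is the larger of the two.

D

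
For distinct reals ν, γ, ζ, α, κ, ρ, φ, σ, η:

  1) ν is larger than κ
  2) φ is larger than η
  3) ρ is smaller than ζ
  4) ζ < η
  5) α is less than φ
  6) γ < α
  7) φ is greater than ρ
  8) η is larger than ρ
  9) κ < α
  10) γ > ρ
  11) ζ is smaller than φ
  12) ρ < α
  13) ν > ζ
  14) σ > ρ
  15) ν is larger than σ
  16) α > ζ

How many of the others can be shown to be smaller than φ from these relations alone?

Directly below φ: ρ, ζ, η, α.
One step further: κ, γ (6 so far).
No other element is forced below φ by the given relations, so the count is 6.

6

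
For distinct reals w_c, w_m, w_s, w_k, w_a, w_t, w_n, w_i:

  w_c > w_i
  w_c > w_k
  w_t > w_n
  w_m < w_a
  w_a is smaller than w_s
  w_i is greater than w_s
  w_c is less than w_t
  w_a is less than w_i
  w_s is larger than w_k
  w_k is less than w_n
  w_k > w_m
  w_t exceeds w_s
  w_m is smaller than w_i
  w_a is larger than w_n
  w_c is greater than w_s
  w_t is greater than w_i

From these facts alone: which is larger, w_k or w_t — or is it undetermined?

Chaining the given relations: w_k < w_n < w_a < w_s < w_i < w_c < w_t.
So w_t is larger.

w_t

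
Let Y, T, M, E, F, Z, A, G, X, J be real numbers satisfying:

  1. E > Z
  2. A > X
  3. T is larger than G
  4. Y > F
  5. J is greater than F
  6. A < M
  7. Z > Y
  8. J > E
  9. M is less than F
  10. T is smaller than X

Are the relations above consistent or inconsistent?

Every relation is compatible with G < T < X < A < M < F < Y < Z < E < J; the set is consistent.

consistent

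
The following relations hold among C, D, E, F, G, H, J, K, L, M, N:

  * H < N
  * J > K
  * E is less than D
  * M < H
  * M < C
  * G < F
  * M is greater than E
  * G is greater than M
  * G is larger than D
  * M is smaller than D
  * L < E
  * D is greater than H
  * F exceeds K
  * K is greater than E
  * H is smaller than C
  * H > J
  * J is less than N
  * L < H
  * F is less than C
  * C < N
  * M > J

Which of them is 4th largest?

G

Chaining the given pairs: L < E < K < J < M < H < D < G < F < C < N.
The 4th largest is G.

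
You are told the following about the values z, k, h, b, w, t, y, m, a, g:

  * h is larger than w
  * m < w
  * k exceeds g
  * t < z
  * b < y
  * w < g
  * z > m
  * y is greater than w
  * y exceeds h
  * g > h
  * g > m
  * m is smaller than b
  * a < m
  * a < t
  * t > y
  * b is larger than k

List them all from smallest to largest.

Each adjacent pair is fixed by a given relation: a < m; m < w; w < h; h < g; g < k; k < b; b < y; y < t; t < z. Chaining them end to end gives the full order.

a < m < w < h < g < k < b < y < t < z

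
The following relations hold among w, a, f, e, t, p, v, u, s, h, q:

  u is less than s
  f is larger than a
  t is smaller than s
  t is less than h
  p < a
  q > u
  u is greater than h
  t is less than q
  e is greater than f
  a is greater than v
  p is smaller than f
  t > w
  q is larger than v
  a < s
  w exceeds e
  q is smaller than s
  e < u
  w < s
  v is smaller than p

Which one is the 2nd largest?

q

Chaining the given pairs: v < p < a < f < e < w < t < h < u < q < s.
The 2nd largest is q.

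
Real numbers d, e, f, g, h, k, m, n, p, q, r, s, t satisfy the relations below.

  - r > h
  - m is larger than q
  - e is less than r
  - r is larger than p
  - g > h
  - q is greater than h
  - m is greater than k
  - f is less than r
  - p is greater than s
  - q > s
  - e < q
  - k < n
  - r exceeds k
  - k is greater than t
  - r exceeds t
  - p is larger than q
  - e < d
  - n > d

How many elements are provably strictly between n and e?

The relations place e below n. An element lies strictly between them when it is forced above e and also forced below n.
Above e: {d, q, m, p, r}. Below n: {t, d, k}.
Intersection: {d} — 1.

1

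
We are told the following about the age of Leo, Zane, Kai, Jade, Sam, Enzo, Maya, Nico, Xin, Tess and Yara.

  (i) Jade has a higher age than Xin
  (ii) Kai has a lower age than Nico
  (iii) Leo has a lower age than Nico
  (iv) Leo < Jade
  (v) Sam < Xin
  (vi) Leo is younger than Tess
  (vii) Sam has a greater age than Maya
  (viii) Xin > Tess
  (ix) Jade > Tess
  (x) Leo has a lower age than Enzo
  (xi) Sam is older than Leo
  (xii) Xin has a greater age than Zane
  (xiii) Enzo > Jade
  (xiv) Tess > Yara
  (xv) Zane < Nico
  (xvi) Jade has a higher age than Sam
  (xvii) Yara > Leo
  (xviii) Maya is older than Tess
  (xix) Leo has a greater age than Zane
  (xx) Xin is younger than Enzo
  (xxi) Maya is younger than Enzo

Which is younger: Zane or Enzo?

Zane

Zane < Leo < Yara < Tess < Maya < Sam < Xin < Jade < Enzo, by transitivity through Leo, Yara, Tess, Maya, Sam, Xin, Jade.
So Zane < Enzo; Zane is the younger of the two.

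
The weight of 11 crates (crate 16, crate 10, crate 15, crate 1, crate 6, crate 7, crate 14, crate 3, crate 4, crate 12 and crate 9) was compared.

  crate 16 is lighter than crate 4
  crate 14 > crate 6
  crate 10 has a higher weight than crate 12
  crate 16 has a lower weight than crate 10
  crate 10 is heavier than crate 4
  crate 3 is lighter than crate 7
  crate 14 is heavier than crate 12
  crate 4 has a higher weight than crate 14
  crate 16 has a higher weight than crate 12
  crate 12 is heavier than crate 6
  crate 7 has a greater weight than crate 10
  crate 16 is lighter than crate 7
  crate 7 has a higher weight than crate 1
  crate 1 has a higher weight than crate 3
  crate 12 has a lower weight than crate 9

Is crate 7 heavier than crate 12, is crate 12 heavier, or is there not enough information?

Following the relations from crate 12: crate 12 < crate 14 < crate 4 < crate 10 < crate 7.
So crate 7 is heavier.

crate 7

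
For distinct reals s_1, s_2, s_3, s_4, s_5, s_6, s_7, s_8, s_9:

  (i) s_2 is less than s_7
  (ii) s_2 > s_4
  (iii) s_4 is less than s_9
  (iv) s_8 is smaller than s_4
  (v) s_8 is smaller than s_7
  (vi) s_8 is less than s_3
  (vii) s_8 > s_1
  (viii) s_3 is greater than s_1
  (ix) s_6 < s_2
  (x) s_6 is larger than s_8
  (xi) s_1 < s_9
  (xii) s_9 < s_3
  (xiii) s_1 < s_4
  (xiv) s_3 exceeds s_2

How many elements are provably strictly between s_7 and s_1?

4

The relations place s_1 below s_7. An element lies strictly between them when it is forced above s_1 and also forced below s_7.
Above s_1: {s_8, s_6, s_4, s_2, s_9, s_3}. Below s_7: {s_8, s_6, s_4, s_2}.
Intersection: {s_8, s_6, s_4, s_2} — 4.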